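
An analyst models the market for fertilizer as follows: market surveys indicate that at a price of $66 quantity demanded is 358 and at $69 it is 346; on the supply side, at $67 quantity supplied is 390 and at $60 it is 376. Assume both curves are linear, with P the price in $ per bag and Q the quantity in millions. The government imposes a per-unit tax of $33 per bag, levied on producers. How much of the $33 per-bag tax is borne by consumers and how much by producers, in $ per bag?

Demand slope: (346 − 358)/(69 − 66) = -4, so Qd = 622 − 4P.
Supply slope: (376 − 390)/(60 − 67) = 2, so Qs = 2P + 256.
Before the tax: set 622 − 4P = 2P + 256 → P* = $61, Q* = 378.
With the tax collected from producers, supply shifts: Qs = 2(P − 33) + 256.
New equilibrium: consumers pay $72, producers receive $39, Q = 334. (Wedge: Pb − Ps = 33.)
Burden on consumers: $11; on producers: $22. (They sum to $33.)
The less price-elastic side of the market bears the larger share of a per-unit tax.

Consumers bear $11 per bag; producers bear $22 per bag.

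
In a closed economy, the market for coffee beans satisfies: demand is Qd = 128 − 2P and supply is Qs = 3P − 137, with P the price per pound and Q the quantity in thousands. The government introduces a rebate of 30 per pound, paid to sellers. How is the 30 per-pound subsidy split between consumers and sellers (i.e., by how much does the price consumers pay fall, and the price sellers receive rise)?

Consumers gain 18 per pound; sellers gain 12 per pound.

Before the subsidy: set 128 − 2P = 3P − 137 → P* = 53, Q* = 22.
With a per-unit subsidy paid to sellers, each receives P + 30 per unit sold, so supply becomes Qs = 3(P + 30) − 137.
Solving gives Q = 58 with consumers paying 35 and sellers receiving 65 (the 30 wedge).
Gain to consumers: 18; to sellers: 12. (They sum to 30.)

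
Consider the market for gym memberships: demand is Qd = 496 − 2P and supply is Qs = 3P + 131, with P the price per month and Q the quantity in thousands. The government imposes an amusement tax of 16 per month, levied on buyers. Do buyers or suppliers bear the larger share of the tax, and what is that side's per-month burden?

Buyers bear the larger share: 9.6 per month.

Before the tax: set 496 − 2P = 3P + 131 → P* = 73, Q* = 350.
With the tax collected from buyers, demand (in seller-price terms) shifts: Qd = 496 − 2(P + 16).
New equilibrium: buyers pay 82.6, suppliers receive 66.6, Q = 330.8. (Wedge: Pb − Ps = 16.)
Per-month burden: buyers 9.6, suppliers 6.4.
Buyers take the larger share because demand is less price-elastic here (demand slope 2 vs supply slope 3).
The less price-elastic side of the market bears the larger share of a per-unit tax.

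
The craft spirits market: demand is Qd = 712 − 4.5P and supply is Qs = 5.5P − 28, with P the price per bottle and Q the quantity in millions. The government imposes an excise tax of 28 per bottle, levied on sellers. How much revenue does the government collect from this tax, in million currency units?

Tax revenue = 8671.6 million.

Before the tax: set 712 − 4.5P = 5.5P − 28 → P* = 74, Q* = 379.
With the tax collected from sellers, supply shifts: Qs = 5.5(P − 28) − 28.
New equilibrium: buyers pay 89.4, sellers receive 61.4, Q = 309.7. (Wedge: Pb − Ps = 28.)
Revenue = t · Q = 28 · 309.7 = 8671.6.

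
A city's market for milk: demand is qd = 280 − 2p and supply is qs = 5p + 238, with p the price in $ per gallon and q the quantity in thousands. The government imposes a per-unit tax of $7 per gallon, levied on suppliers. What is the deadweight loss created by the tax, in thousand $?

Deadweight loss = $35 thousand.

Without the tax, 280 − 2p = 5p + 238 gives 7p = 42, so p* = $6 and q* = 268.
With the tax collected from suppliers, supply shifts: qs = 5(p − 7) + 238.
New equilibrium: consumers pay $11, suppliers receive $4, q = 258. (Wedge: pb − ps = 7.)
Quantity falls by |ΔQ| = |268 − 258| = 10.
DWL = ½ · t · |ΔQ| = ½ · 7 · 10 = $35.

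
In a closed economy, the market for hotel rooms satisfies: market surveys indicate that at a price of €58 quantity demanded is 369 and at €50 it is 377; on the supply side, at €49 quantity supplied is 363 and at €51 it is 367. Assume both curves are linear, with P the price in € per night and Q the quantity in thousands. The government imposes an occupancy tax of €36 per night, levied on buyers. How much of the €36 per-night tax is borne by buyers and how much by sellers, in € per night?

Demand slope: (377 − 369)/(50 − 58) = -1, so Qd = 427 − P.
Supply slope: (367 − 363)/(51 − 49) = 2, so Qs = 2P + 265.
Without the tax, 427 − P = 2P + 265 gives 3P = 162, so P* = €54 and Q* = 373.
With the tax collected from buyers, demand (in seller-price terms) shifts: Qd = 427 − (P + 36).
New equilibrium: buyers pay €78, sellers receive €42, Q = 349. (Wedge: Pb − Ps = 36.)
Burden on buyers: €24; on sellers: €12. (They sum to €36.)
The less price-elastic side of the market bears the larger share of a per-unit tax.

Buyers bear €24 per night; sellers bear €12 per night.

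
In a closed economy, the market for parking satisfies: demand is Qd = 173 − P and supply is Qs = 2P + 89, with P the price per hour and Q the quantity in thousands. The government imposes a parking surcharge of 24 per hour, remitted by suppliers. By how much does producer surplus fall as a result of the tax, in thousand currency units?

Without the tax, 173 − P = 2P + 89 gives 3P = 84, so P* = 28 and Q* = 145.
With the tax collected from suppliers, supply shifts: Qs = 2(P − 24) + 89.
New equilibrium: buyers pay 44, suppliers receive 20, Q = 129. (Wedge: Pb − Ps = 24.)
ΔPS is the trapezoid between Q = 129 and Q = 145 of height 8: ½ · (145 + 129) · 8 = 1096.

Producer surplus falls by 1096 thousand.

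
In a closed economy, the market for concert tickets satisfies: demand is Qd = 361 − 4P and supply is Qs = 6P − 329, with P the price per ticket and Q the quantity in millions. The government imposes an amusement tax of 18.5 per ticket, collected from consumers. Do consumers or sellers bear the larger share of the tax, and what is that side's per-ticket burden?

Consumers bear the larger share: 11.1 per ticket.

Before the tax: set 361 − 4P = 6P − 329 → P* = 69, Q* = 85.
With the tax collected from consumers, demand (in seller-price terms) shifts: Qd = 361 − 4(P + 18.5).
Solving gives Q = 40.6 with consumers paying 80.1 and sellers receiving 61.6 (the 18.5 wedge).
Per-ticket burden: consumers 11.1, sellers 7.4.
Consumers take the larger share because demand is less price-elastic here (demand slope 4 vs supply slope 6).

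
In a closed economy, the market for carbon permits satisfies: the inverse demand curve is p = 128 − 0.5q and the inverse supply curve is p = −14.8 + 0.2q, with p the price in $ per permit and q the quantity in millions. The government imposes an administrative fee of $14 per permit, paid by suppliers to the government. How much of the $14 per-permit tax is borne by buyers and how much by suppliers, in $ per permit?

Rewrite in direct form: qd = 256 − 2p and qs = 5p + 74.
Without the tax, 256 − 2p = 5p + 74 gives 7p = 182, so p* = $26 and q* = 204.
With the tax collected from suppliers, supply shifts: qs = 5(p − 14) + 74.
New equilibrium: buyers pay $36, suppliers receive $22, q = 184. (Wedge: pb − ps = 14.)
Burden on buyers: $10; on suppliers: $4. (They sum to $14.)

Buyers bear $10 per permit; suppliers bear $4 per permit.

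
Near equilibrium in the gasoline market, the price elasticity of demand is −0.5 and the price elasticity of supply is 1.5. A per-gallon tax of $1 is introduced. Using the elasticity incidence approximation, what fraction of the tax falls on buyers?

Buyers' share ≈ 0.75.

Incidence ratio: buyers' share ≈ εs / (εs + |εd|) = 1.5 / (1.5 + 0.5) = 0.75.
Supply is the more elastic side, so buyers bear the larger share.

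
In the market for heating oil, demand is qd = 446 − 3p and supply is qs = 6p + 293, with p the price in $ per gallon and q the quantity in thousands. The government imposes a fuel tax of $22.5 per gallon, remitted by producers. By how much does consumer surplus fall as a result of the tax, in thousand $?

Consumer surplus falls by $5587.5 thousand.

Without the tax, 446 − 3p = 6p + 293 gives 9p = 153, so p* = $17 and q* = 395.
With the tax collected from producers, supply shifts: qs = 6(p − 22.5) + 293.
Solving gives q = 350 with buyers paying $32 and producers receiving $9.5 (the $22.5 wedge).
ΔCS is the trapezoid between Q = 350 and Q = 395 of height $15: ½ · (395 + 350) · 15 = $5587.5.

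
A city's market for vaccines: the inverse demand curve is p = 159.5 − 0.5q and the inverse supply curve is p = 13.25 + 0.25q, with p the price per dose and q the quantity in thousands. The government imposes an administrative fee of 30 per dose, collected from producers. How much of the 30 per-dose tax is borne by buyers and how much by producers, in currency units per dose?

Rewrite in direct form: qd = 319 − 2p and qs = 4p − 53.
Before the tax: set 319 − 2p = 4p − 53 → p* = 62, q* = 195.
With the tax collected from producers, supply shifts: qs = 4(p − 30) − 53.
Solving gives q = 155 with buyers paying 82 and producers receiving 52 (the 30 wedge).
Burden on buyers: 20; on producers: 10. (They sum to 30.)
The less price-elastic side of the market bears the larger share of a per-unit tax.

Buyers bear 20 per dose; producers bear 10 per dose.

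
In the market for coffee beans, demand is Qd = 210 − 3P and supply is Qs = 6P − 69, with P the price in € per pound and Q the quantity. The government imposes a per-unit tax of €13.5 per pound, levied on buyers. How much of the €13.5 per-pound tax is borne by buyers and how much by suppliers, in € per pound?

Buyers bear €9 per pound; suppliers bear €4.5 per pound.

Without the tax, 210 − 3P = 6P − 69 gives 9P = 279, so P* = €31 and Q* = 117.
With the tax collected from buyers, demand (in seller-price terms) shifts: Qd = 210 − 3(P + 13.5).
New equilibrium: buyers pay €40, suppliers receive €26.5, Q = 90. (Wedge: Pb − Ps = 13.5.)
Burden on buyers: €9; on suppliers: €4.5. (They sum to €13.5.)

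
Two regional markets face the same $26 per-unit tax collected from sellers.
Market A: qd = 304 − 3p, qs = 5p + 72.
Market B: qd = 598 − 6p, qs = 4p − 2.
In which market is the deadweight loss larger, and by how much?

Market A: pre-tax p* = $29, q* = 217; post-tax q = 168.25; deadweight loss = $633.75.
Market B: pre-tax p* = $60, q* = 238; post-tax q = 175.6; deadweight loss = $811.2.
Difference: $633.75 vs $811.2 → market B is larger by $177.45.

Market B, by $177.45.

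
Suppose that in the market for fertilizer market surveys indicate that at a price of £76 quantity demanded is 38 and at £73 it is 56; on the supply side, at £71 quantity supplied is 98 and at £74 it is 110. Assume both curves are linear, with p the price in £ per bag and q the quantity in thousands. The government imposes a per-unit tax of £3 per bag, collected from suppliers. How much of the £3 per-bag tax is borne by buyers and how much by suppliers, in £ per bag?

Demand slope: (56 − 38)/(73 − 76) = -6, so qd = 494 − 6p.
Supply slope: (110 − 98)/(74 − 71) = 4, so qs = 4p − 186.
Before the tax: set 494 − 6p = 4p − 186 → p* = £68, q* = 86.
With the tax collected from suppliers, supply shifts: qs = 4(p − 3) − 186.
New equilibrium: buyers pay £69.2, suppliers receive £66.2, q = 78.8. (Wedge: pb − ps = 3.)
Burden on buyers: £1.2; on suppliers: £1.8. (They sum to £3.)

Buyers bear £1.2 per bag; suppliers bear £1.8 per bag.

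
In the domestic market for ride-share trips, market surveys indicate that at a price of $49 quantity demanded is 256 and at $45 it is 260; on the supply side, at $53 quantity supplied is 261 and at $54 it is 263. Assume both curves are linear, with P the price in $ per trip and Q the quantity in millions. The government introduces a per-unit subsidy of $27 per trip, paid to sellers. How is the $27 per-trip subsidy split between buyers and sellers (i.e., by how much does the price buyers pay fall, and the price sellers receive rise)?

Buyers gain $18 per trip; sellers gain $9 per trip.

Demand slope: (260 − 256)/(45 − 49) = -1, so Qd = 305 − P.
Supply slope: (263 − 261)/(54 − 53) = 2, so Qs = 2P + 155.
Before the subsidy: set 305 − P = 2P + 155 → P* = $50, Q* = 255.
With a per-unit subsidy paid to sellers, each receives P + 27 per unit sold, so supply becomes Qs = 2(P + 27) + 155.
Solving gives Q = 273 with buyers paying $32 and sellers receiving $59 (the $27 wedge).
Gain to buyers: $18; to sellers: $9. (They sum to $27.)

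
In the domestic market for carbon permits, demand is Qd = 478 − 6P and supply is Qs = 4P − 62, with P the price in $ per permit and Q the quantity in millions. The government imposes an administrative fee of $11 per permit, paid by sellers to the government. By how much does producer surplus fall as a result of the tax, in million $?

Without the tax, 478 − 6P = 4P − 62 gives 10P = 540, so P* = $54 and Q* = 154.
With the tax collected from sellers, supply shifts: Qs = 4(P − 11) − 62.
New equilibrium: buyers pay $58.4, sellers receive $47.4, Q = 127.6. (Wedge: Pb − Ps = 11.)
ΔPS is the trapezoid between Q = 127.6 and Q = 154 of height $6.6: ½ · (154 + 127.6) · 6.6 = $929.28.

Producer surplus falls by $929.28 million.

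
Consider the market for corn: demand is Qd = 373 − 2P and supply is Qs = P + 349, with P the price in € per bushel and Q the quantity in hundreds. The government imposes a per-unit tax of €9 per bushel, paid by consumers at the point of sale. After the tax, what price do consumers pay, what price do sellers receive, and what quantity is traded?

Without the tax, 373 − 2P = P + 349 gives 3P = 24, so P* = €8 and Q* = 357.
With the tax collected from consumers, demand (in seller-price terms) shifts: Qd = 373 − 2(P + 9).
Solving gives Q = 351 with consumers paying €11 and sellers receiving €2 (the €9 wedge).
The less price-elastic side of the market bears the larger share of a per-unit tax.

Consumers pay €11; sellers receive €2; quantity = 351.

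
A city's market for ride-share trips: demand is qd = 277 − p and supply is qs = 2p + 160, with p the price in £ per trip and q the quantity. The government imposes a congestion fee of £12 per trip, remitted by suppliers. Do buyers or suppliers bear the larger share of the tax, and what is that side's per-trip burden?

Before the tax: set 277 − p = 2p + 160 → p* = £39, q* = 238.
With the tax collected from suppliers, supply shifts: qs = 2(p − 12) + 160.
New equilibrium: buyers pay £47, suppliers receive £35, q = 230. (Wedge: pb − ps = 12.)
Per-trip burden: buyers £8, suppliers £4.
Buyers take the larger share because demand is less price-elastic here (demand slope 1 vs supply slope 2).

Buyers bear the larger share: £8 per trip.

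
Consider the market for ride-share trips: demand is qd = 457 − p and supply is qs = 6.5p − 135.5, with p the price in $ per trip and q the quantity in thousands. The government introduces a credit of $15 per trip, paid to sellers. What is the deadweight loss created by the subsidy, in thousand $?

Before the subsidy: set 457 − p = 6.5p − 135.5 → p* = $79, q* = 378.
With a per-unit subsidy paid to sellers, each receives p + 15 per unit sold, so supply becomes qs = 6.5(p + 15) − 135.5.
Solving gives q = 391 with consumers paying $66 and sellers receiving $81 (the $15 wedge).
Quantity rises by |ΔQ| = |378 − 391| = 13.
DWL = ½ · t · |ΔQ| = ½ · 15 · 13 = $97.5.

Deadweight loss = $97.5 thousand.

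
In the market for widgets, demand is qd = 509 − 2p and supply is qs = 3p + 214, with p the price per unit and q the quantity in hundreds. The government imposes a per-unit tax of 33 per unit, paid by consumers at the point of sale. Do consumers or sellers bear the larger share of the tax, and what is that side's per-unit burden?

Before the tax: set 509 − 2p = 3p + 214 → p* = 59, q* = 391.
With the tax collected from consumers, demand (in seller-price terms) shifts: qd = 509 − 2(p + 33).
Solving gives q = 351.4 with consumers paying 78.8 and sellers receiving 45.8 (the 33 wedge).
Per-unit burden: consumers 19.8, sellers 13.2.
Consumers take the larger share because demand is less price-elastic here (demand slope 2 vs supply slope 3).
The less price-elastic side of the market bears the larger share of a per-unit tax.

Consumers bear the larger share: 19.8 per unit.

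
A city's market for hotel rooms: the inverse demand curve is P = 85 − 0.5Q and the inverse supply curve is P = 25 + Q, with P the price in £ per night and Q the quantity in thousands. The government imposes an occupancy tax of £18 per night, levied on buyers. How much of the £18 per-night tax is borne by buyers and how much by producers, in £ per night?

Buyers bear £6 per night; producers bear £12 per night.

Inverting to Q(P) form: Qd = 170 − 2P; Qs = P − 25.
Without the tax, 170 − 2P = P − 25 gives 3P = 195, so P* = £65 and Q* = 40.
With the tax collected from buyers, demand (in seller-price terms) shifts: Qd = 170 − 2(P + 18).
Solving gives Q = 28 with buyers paying £71 and producers receiving £53 (the £18 wedge).
Burden on buyers: £6; on producers: £12. (They sum to £18.)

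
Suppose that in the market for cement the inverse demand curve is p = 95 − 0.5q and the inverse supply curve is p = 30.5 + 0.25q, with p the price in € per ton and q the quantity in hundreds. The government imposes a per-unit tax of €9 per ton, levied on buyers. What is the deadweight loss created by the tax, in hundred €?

Inverting to q(p) form: qd = 190 − 2p; qs = 4p − 122.
Before the tax: set 190 − 2p = 4p − 122 → p* = €52, q* = 86.
With the tax collected from buyers, demand (in seller-price terms) shifts: qd = 190 − 2(p + 9).
New equilibrium: buyers pay €58, producers receive €49, q = 74. (Wedge: pb − ps = 9.)
Quantity falls by |ΔQ| = |86 − 74| = 12.
DWL = ½ · t · |ΔQ| = ½ · 9 · 12 = €54.

Deadweight loss = €54 hundred.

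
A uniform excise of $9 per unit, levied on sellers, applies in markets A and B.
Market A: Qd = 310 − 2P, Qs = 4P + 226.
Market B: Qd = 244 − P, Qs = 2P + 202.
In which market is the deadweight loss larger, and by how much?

Market A: pre-tax P* = $14, Q* = 282; post-tax Q = 270; deadweight loss = $54.
Market B: pre-tax P* = $14, Q* = 230; post-tax Q = 224; deadweight loss = $27.
Difference: $54 vs $27 → market A is larger by $27.

Market A, by $27.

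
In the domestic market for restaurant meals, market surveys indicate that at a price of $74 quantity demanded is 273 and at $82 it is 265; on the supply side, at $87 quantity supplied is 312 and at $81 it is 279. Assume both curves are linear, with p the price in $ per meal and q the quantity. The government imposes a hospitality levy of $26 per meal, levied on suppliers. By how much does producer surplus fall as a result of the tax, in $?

Demand slope: (265 − 273)/(82 − 74) = -1, so qd = 347 − p.
Supply slope: (279 − 312)/(81 − 87) = 5.5, so qs = 5.5p − 166.5.
Before the tax: set 347 − p = 5.5p − 166.5 → p* = $79, q* = 268.
With the tax collected from suppliers, supply shifts: qs = 5.5(p − 26) − 166.5.
Solving gives q = 246 with consumers paying $101 and suppliers receiving $75 (the $26 wedge).
ΔPS is the trapezoid between Q = 246 and Q = 268 of height $4: ½ · (268 + 246) · 4 = $1028.

Producer surplus falls by $1028.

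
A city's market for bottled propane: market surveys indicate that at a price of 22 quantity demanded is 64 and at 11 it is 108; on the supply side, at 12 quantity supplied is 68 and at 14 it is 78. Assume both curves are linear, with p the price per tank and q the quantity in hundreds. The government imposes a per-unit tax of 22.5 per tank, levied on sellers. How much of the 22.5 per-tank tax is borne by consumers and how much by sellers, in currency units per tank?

Consumers bear 12.5 per tank; sellers bear 10 per tank.

Demand slope: (108 − 64)/(11 − 22) = -4, so qd = 152 − 4p.
Supply slope: (78 − 68)/(14 − 12) = 5, so qs = 5p + 8.
Without the tax, 152 − 4p = 5p + 8 gives 9p = 144, so p* = 16 and q* = 88.
With the tax collected from sellers, supply shifts: qs = 5(p − 22.5) + 8.
New equilibrium: consumers pay 28.5, sellers receive 6, q = 38. (Wedge: pb − ps = 22.5.)
Burden on consumers: 12.5; on sellers: 10. (They sum to 22.5.)
The less price-elastic side of the market bears the larger share of a per-unit tax.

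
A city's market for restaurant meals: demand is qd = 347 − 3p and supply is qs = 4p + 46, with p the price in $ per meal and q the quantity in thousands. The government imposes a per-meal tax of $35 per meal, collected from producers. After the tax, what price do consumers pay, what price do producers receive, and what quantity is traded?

Before the tax: set 347 − 3p = 4p + 46 → p* = $43, q* = 218.
With the tax collected from producers, supply shifts: qs = 4(p − 35) + 46.
Solving gives q = 158 with consumers paying $63 and producers receiving $28 (the $35 wedge).
The less price-elastic side of the market bears the larger share of a per-unit tax.

Consumers pay $63; producers receive $28; quantity = 158.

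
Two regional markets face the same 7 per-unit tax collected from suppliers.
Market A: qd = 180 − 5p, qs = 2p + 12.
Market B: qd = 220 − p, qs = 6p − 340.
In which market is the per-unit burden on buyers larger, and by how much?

Market A: pre-tax p* = 24, q* = 60; post-tax q = 50; per-unit burden on buyers = 2.
Market B: pre-tax p* = 80, q* = 140; post-tax q = 134; per-unit burden on buyers = 6.
Difference: 2 vs 6 → market B is larger by 4.

Market B, by 4.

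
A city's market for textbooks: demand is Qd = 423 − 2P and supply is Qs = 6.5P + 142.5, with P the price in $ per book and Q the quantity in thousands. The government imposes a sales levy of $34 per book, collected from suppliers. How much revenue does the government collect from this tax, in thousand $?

Tax revenue = $10370 thousand.

Without the tax, 423 − 2P = 6.5P + 142.5 gives 8.5P = 280.5, so P* = $33 and Q* = 357.
With the tax collected from suppliers, supply shifts: Qs = 6.5(P − 34) + 142.5.
New equilibrium: buyers pay $59, suppliers receive $25, Q = 305. (Wedge: Pb − Ps = 34.)
Revenue = t · Q = 34 · 305 = $10370.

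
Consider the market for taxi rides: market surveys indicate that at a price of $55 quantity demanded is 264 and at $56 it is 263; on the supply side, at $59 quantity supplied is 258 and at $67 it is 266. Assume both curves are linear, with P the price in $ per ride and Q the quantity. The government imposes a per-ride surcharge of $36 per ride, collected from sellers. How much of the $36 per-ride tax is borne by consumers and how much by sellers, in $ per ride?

Demand slope: (263 − 264)/(56 − 55) = -1, so Qd = 319 − P.
Supply slope: (266 − 258)/(67 − 59) = 1, so Qs = P + 199.
Before the tax: set 319 − P = P + 199 → P* = $60, Q* = 259.
With the tax collected from sellers, supply shifts: Qs = (P − 36) + 199.
Solving gives Q = 241 with consumers paying $78 and sellers receiving $42 (the $36 wedge).
Burden on consumers: $18; on sellers: $18. (They sum to $36.)

Consumers bear $18 per ride; sellers bear $18 per ride.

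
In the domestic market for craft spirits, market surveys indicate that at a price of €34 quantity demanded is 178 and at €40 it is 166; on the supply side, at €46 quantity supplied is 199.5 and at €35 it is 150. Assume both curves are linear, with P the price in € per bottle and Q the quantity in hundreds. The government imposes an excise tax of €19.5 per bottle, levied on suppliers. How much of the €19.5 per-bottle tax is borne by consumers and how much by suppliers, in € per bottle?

Demand slope: (166 − 178)/(40 − 34) = -2, so Qd = 246 − 2P.
Supply slope: (150 − 199.5)/(35 − 46) = 4.5, so Qs = 4.5P − 7.5.
Without the tax, 246 − 2P = 4.5P − 7.5 gives 6.5P = 253.5, so P* = €39 and Q* = 168.
With the tax collected from suppliers, supply shifts: Qs = 4.5(P − 19.5) − 7.5.
New equilibrium: consumers pay €52.5, suppliers receive €33, Q = 141. (Wedge: Pb − Ps = 19.5.)
Burden on consumers: €13.5; on suppliers: €6. (They sum to €19.5.)
The less price-elastic side of the market bears the larger share of a per-unit tax.

Consumers bear €13.5 per bottle; suppliers bear €6 per bottle.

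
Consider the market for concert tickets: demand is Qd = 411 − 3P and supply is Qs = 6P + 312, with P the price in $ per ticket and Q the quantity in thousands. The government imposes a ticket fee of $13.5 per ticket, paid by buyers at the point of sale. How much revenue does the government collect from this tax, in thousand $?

Before the tax: set 411 − 3P = 6P + 312 → P* = $11, Q* = 378.
With the tax collected from buyers, demand (in seller-price terms) shifts: Qd = 411 − 3(P + 13.5).
Solving gives Q = 351 with buyers paying $20 and producers receiving $6.5 (the $13.5 wedge).
Revenue = t · Q = 13.5 · 351 = $4738.5.

Tax revenue = $4738.5 thousand.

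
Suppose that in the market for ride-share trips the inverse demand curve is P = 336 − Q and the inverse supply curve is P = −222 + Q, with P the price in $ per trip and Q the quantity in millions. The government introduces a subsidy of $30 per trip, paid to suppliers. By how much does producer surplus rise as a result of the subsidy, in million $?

Inverting to Q(P) form: Qd = 336 − P; Qs = P + 222.
Without the subsidy, 336 − P = P + 222 gives 2P = 114, so P* = $57 and Q* = 279.
With a per-unit subsidy paid to suppliers, each receives P + 30 per unit sold, so supply becomes Qs = (P + 30) + 222.
Solving gives Q = 294 with buyers paying $42 and suppliers receiving $72 (the $30 wedge).
ΔPS is the trapezoid between Q = 294 and Q = 279 of height $15: ½ · (279 + 294) · 15 = $4297.5.

Producer surplus rises by $4297.5 million.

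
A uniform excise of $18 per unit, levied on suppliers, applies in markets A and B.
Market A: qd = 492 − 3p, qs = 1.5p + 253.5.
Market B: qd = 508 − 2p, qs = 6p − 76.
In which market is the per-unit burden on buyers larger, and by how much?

Market B, by $7.5.

Market A: pre-tax p* = $53, q* = 333; post-tax q = 315; per-unit burden on buyers = $6.
Market B: pre-tax p* = $73, q* = 362; post-tax q = 335; per-unit burden on buyers = $13.5.
Difference: $6 vs $13.5 → market B is larger by $7.5.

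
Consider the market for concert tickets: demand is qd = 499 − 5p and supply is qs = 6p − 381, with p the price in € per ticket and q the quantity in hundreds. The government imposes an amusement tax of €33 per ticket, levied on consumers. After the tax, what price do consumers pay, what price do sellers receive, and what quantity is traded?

Without the tax, 499 − 5p = 6p − 381 gives 11p = 880, so p* = €80 and q* = 99.
With the tax collected from consumers, demand (in seller-price terms) shifts: qd = 499 − 5(p + 33).
New equilibrium: consumers pay €98, sellers receive €65, q = 9. (Wedge: pb − ps = 33.)

Consumers pay €98; sellers receive €65; quantity = 9.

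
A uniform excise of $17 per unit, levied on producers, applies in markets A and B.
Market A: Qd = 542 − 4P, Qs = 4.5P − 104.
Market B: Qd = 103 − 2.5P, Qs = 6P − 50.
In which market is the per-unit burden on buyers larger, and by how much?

Market B, by $3.

Market A: pre-tax P* = $76, Q* = 238; post-tax Q = 202; per-unit burden on buyers = $9.
Market B: pre-tax P* = $18, Q* = 58; post-tax Q = 28; per-unit burden on buyers = $12.
Difference: $9 vs $12 → market B is larger by $3.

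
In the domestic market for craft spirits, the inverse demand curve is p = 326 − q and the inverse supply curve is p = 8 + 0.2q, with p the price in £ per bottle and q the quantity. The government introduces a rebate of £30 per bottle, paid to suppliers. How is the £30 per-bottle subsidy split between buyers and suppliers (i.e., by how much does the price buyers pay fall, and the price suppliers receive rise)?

Buyers gain £25 per bottle; suppliers gain £5 per bottle.

Inverting to q(p) form: qd = 326 − p; qs = 5p − 40.
Without the subsidy, 326 − p = 5p − 40 gives 6p = 366, so p* = £61 and q* = 265.
With a per-unit subsidy paid to suppliers, each receives p + 30 per unit sold, so supply becomes qs = 5(p + 30) − 40.
New equilibrium: buyers pay £36, suppliers receive £66, q = 290. (Wedge: pb − ps = −30.)
Gain to buyers: £25; to suppliers: £5. (They sum to £30.)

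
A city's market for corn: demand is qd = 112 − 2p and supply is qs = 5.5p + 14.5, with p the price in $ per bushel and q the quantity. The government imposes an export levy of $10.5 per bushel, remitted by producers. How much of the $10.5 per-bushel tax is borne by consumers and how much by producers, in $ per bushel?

Before the tax: set 112 − 2p = 5.5p + 14.5 → p* = $13, q* = 86.
With the tax collected from producers, supply shifts: qs = 5.5(p − 10.5) + 14.5.
Solving gives q = 70.6 with consumers paying $20.7 and producers receiving $10.2 (the $10.5 wedge).
Burden on consumers: $7.7; on producers: $2.8. (They sum to $10.5.)

Consumers bear $7.7 per bushel; producers bear $2.8 per bushel.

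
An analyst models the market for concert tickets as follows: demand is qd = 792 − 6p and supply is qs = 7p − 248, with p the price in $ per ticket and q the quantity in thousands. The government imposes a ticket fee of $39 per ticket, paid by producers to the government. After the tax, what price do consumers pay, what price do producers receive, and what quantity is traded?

Consumers pay $101; producers receive $62; quantity = 186.

Without the tax, 792 − 6p = 7p − 248 gives 13p = 1040, so p* = $80 and q* = 312.
With the tax collected from producers, supply shifts: qs = 7(p − 39) − 248.
Solving gives q = 186 with consumers paying $101 and producers receiving $62 (the $39 wedge).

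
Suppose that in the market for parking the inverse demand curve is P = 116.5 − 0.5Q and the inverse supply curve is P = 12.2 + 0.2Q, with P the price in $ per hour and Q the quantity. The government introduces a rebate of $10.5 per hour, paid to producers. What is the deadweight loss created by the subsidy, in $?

Rewrite in direct form: Qd = 233 − 2P and Qs = 5P − 61.
Without the subsidy, 233 − 2P = 5P − 61 gives 7P = 294, so P* = $42 and Q* = 149.
With a per-unit subsidy paid to producers, each receives P + 10.5 per unit sold, so supply becomes Qs = 5(P + 10.5) − 61.
Solving gives Q = 164 with consumers paying $34.5 and producers receiving $45 (the $10.5 wedge).
Quantity rises by |ΔQ| = |149 − 164| = 15.
DWL = ½ · t · |ΔQ| = ½ · 10.5 · 15 = $78.75.

Deadweight loss = $78.75.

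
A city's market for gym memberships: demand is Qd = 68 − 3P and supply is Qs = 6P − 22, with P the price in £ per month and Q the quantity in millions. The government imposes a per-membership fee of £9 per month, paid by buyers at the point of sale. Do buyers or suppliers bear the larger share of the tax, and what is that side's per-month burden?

Without the tax, 68 − 3P = 6P − 22 gives 9P = 90, so P* = £10 and Q* = 38.
With the tax collected from buyers, demand (in seller-price terms) shifts: Qd = 68 − 3(P + 9).
New equilibrium: buyers pay £16, suppliers receive £7, Q = 20. (Wedge: Pb − Ps = 9.)
Per-month burden: buyers £6, suppliers £3.
Buyers take the larger share because demand is less price-elastic here (demand slope 3 vs supply slope 6).

Buyers bear the larger share: £6 per month.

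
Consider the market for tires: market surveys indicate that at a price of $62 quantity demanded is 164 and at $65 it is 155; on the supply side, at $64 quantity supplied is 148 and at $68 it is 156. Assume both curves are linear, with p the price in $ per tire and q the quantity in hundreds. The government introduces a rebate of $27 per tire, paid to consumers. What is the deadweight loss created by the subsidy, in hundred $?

Demand slope: (155 − 164)/(65 − 62) = -3, so qd = 350 − 3p.
Supply slope: (156 − 148)/(68 − 64) = 2, so qs = 2p + 20.
Without the subsidy, 350 − 3p = 2p + 20 gives 5p = 330, so p* = $66 and q* = 152.
With a per-unit subsidy paid to consumers, each effectively pays p − 27, so demand becomes qd = 350 − 3(p − 27).
Solving gives q = 184.4 with consumers paying $55.2 and suppliers receiving $82.2 (the $27 wedge).
Quantity rises by |ΔQ| = |152 − 184.4| = 32.4.
DWL = ½ · t · |ΔQ| = ½ · 27 · 32.4 = $437.4.

Deadweight loss = $437.4 hundred.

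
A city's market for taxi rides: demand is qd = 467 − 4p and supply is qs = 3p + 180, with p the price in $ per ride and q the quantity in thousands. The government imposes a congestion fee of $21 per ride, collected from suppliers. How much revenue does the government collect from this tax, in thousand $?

Without the tax, 467 − 4p = 3p + 180 gives 7p = 287, so p* = $41 and q* = 303.
With the tax collected from suppliers, supply shifts: qs = 3(p − 21) + 180.
New equilibrium: buyers pay $50, suppliers receive $29, q = 267. (Wedge: pb − ps = 21.)
Revenue = t · Q = 21 · 267 = $5607.

Tax revenue = $5607 thousand.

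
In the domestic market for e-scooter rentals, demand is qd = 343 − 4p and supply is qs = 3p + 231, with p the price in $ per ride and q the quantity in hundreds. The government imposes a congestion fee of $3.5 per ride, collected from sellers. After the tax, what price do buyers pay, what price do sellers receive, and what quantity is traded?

Buyers pay $17.5; sellers receive $14; quantity = 273.

Before the tax: set 343 − 4p = 3p + 231 → p* = $16, q* = 279.
With the tax collected from sellers, supply shifts: qs = 3(p − 3.5) + 231.
Solving gives q = 273 with buyers paying $17.5 and sellers receiving $14 (the $3.5 wedge).
The less price-elastic side of the market bears the larger share of a per-unit tax.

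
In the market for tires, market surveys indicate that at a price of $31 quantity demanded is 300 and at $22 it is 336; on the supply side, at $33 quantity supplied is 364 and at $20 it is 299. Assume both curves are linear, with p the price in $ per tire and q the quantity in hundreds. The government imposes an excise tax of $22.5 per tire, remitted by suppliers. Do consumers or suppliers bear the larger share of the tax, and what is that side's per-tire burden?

Consumers bear the larger share: $12.5 per tire.

Demand slope: (336 − 300)/(22 − 31) = -4, so qd = 424 − 4p.
Supply slope: (299 − 364)/(20 − 33) = 5, so qs = 5p + 199.
Without the tax, 424 − 4p = 5p + 199 gives 9p = 225, so p* = $25 and q* = 324.
With the tax collected from suppliers, supply shifts: qs = 5(p − 22.5) + 199.
New equilibrium: consumers pay $37.5, suppliers receive $15, q = 274. (Wedge: pb − ps = 22.5.)
Per-tire burden: consumers $12.5, suppliers $10.
Consumers take the larger share because demand is less price-elastic here (demand slope 4 vs supply slope 5).
The less price-elastic side of the market bears the larger share of a per-unit tax.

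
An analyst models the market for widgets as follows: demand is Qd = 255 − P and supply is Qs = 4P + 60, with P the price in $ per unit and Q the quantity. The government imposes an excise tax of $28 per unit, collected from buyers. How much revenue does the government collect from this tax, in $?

Before the tax: set 255 − P = 4P + 60 → P* = $39, Q* = 216.
With the tax collected from buyers, demand (in seller-price terms) shifts: Qd = 255 − (P + 28).
New equilibrium: buyers pay $61.4, sellers receive $33.4, Q = 193.6. (Wedge: Pb − Ps = 28.)
Revenue = t · Q = 28 · 193.6 = $5420.8.

Tax revenue = $5420.8.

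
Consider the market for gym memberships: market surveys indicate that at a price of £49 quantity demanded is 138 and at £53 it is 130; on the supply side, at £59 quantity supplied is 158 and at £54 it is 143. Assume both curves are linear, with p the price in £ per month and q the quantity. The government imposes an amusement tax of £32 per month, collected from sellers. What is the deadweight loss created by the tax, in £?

Demand slope: (130 − 138)/(53 − 49) = -2, so qd = 236 − 2p.
Supply slope: (143 − 158)/(54 − 59) = 3, so qs = 3p − 19.
Before the tax: set 236 − 2p = 3p − 19 → p* = £51, q* = 134.
With the tax collected from sellers, supply shifts: qs = 3(p − 32) − 19.
New equilibrium: consumers pay £70.2, sellers receive £38.2, q = 95.6. (Wedge: pb − ps = 32.)
Quantity falls by |ΔQ| = |134 − 95.6| = 38.4.
DWL = ½ · t · |ΔQ| = ½ · 32 · 38.4 = £614.4.

Deadweight loss = £614.4.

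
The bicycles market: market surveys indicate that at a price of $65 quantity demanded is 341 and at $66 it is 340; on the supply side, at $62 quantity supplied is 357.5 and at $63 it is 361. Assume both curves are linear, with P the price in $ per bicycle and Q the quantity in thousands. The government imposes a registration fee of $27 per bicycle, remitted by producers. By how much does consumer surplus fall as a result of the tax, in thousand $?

Demand slope: (340 − 341)/(66 − 65) = -1, so Qd = 406 − P.
Supply slope: (361 − 357.5)/(63 − 62) = 3.5, so Qs = 3.5P + 140.5.
Before the tax: set 406 − P = 3.5P + 140.5 → P* = $59, Q* = 347.
With the tax collected from producers, supply shifts: Qs = 3.5(P − 27) + 140.5.
New equilibrium: consumers pay $80, producers receive $53, Q = 326. (Wedge: Pb − Ps = 27.)
ΔCS is the trapezoid between Q = 326 and Q = 347 of height $21: ½ · (347 + 326) · 21 = $7066.5.

Consumer surplus falls by $7066.5 thousand.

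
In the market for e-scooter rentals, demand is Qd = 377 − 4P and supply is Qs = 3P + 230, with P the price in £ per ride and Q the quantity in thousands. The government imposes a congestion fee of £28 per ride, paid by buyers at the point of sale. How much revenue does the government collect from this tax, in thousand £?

Without the tax, 377 − 4P = 3P + 230 gives 7P = 147, so P* = £21 and Q* = 293.
With the tax collected from buyers, demand (in seller-price terms) shifts: Qd = 377 − 4(P + 28).
New equilibrium: buyers pay £33, suppliers receive £5, Q = 245. (Wedge: Pb − Ps = 28.)
Revenue = t · Q = 28 · 245 = £6860.

Tax revenue = £6860 thousand.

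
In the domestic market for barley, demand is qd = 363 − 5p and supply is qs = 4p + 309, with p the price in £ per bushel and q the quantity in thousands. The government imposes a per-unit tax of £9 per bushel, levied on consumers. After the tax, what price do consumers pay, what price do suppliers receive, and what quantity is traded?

Consumers pay £10; suppliers receive £1; quantity = 313.

Without the tax, 363 − 5p = 4p + 309 gives 9p = 54, so p* = £6 and q* = 333.
With the tax collected from consumers, demand (in seller-price terms) shifts: qd = 363 − 5(p + 9).
New equilibrium: consumers pay £10, suppliers receive £1, q = 313. (Wedge: pb − ps = 9.)
The less price-elastic side of the market bears the larger share of a per-unit tax.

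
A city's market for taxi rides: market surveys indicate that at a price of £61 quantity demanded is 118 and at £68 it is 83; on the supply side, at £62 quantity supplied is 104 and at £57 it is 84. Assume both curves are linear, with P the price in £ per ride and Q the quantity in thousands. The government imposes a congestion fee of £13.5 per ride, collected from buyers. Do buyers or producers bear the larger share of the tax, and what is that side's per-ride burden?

Demand slope: (83 − 118)/(68 − 61) = -5, so Qd = 423 − 5P.
Supply slope: (84 − 104)/(57 − 62) = 4, so Qs = 4P − 144.
Without the tax, 423 − 5P = 4P − 144 gives 9P = 567, so P* = £63 and Q* = 108.
With the tax collected from buyers, demand (in seller-price terms) shifts: Qd = 423 − 5(P + 13.5).
New equilibrium: buyers pay £69, producers receive £55.5, Q = 78. (Wedge: Pb − Ps = 13.5.)
Per-ride burden: buyers £6, producers £7.5.
Producers take the larger share because supply is less price-elastic here (demand slope 5 vs supply slope 4).
The less price-elastic side of the market bears the larger share of a per-unit tax.

Producers bear the larger share: £7.5 per ride.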